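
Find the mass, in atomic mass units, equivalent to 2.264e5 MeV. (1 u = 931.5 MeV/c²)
m = E/c² = 243 u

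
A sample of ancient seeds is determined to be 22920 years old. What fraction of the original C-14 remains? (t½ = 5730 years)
N/N₀ = (1/2)^(t/t½) = 0.0625 = 6.25%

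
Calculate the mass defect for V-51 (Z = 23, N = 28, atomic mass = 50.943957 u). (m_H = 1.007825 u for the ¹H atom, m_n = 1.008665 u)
Δm = Z·m_H + N·m_n − M = 0.4786 u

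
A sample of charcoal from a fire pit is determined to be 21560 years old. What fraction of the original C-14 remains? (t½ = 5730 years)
N/N₀ = (1/2)^(t/t½) = 0.07368 = 7.37%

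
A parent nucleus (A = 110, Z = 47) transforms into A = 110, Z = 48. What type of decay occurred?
ΔA = 0, ΔZ = +1 ⇒ beta-minus decay (β⁻)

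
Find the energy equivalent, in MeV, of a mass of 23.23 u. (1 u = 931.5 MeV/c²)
E = mc² = 21640 MeV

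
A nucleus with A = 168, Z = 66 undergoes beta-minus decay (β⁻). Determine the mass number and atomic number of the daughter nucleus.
Daughter: A = 168, Z = 67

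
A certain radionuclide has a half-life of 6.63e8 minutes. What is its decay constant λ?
λ = ln(2)/t½ = 1.045e-9 minute⁻¹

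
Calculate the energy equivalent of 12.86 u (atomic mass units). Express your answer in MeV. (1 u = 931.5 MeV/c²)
E = mc² = 11980 MeV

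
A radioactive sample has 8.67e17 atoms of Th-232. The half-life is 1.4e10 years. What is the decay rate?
A = λN = 4.293e7 decays/year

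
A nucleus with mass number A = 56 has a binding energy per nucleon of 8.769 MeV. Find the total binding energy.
B.E. = 8.769 × 56 = 491.1 MeV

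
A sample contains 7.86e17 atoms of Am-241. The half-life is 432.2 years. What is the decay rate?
A = λN = 1.261e15 decays/year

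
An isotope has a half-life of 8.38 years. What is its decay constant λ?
λ = ln(2)/t½ = 0.08271 year⁻¹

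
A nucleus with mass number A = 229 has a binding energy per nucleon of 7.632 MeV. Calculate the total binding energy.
B.E. = 7.632 × 229 = 1748 MeV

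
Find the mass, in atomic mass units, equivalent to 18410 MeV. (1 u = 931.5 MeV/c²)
m = E/c² = 19.76 u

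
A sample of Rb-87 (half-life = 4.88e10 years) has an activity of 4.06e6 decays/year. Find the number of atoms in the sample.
N = A/λ = 2.858e17 atoms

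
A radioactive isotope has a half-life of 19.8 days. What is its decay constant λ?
λ = ln(2)/t½ = 0.03501 day⁻¹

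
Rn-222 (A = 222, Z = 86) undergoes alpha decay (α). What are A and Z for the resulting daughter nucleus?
Daughter: A = 218, Z = 84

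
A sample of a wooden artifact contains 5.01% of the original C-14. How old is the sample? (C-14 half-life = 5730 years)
Age = t½ × log₂(1/ratio) = 24750 years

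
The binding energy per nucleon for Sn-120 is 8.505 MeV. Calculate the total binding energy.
B.E. = 8.505 × 120 = 1021 MeV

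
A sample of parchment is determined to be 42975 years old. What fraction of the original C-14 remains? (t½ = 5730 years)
N/N₀ = (1/2)^(t/t½) = 0.005524 = 0.552%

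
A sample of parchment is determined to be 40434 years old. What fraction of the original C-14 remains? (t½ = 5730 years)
N/N₀ = (1/2)^(t/t½) = 0.007512 = 0.751%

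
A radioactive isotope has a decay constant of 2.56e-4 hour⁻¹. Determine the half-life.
t½ = ln(2)/λ = 2708 hours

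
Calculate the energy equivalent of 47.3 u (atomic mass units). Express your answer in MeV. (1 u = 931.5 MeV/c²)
E = mc² = 44060 MeV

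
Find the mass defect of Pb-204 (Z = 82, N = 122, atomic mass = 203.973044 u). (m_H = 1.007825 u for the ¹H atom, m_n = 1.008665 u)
Δm = Z·m_H + N·m_n − M = 1.726 u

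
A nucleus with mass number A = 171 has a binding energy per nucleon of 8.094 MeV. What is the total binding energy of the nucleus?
B.E. = 8.094 × 171 = 1384 MeV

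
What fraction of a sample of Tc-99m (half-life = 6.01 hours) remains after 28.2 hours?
N/N₀ = (1/2)^(t/t½) = 0.03868 = 3.87%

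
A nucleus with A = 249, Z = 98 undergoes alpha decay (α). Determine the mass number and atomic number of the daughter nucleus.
Daughter: A = 245, Z = 96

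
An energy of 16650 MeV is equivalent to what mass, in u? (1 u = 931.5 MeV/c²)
m = E/c² = 17.87 u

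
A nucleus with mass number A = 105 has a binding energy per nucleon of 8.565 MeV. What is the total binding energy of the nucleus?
B.E. = 8.565 × 105 = 899.3 MeV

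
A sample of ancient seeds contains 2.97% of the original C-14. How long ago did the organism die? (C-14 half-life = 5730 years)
Age = t½ × log₂(1/ratio) = 29070 years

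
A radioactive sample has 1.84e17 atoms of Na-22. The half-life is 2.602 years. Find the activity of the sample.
A = λN = 4.902e16 decays/year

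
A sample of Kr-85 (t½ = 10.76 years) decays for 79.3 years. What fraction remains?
N/N₀ = (1/2)^(t/t½) = 0.006046 = 0.605%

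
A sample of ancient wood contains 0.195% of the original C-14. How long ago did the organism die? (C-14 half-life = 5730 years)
Age = t½ × log₂(1/ratio) = 51580 years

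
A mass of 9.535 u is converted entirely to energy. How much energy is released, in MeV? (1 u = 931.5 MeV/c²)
E = mc² = 8882 MeV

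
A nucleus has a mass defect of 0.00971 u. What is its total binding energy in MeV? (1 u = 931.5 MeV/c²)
B.E. = Δm × 931.5 = 9.045 MeV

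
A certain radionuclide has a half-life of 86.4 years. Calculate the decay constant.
λ = ln(2)/t½ = 0.008023 year⁻¹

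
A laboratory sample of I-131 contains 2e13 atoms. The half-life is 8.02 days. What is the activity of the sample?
A = λN = 1.729e12 decays/day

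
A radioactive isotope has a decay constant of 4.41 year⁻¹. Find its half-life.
t½ = ln(2)/λ = 0.1572 years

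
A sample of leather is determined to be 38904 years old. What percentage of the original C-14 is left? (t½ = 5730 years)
N/N₀ = (1/2)^(t/t½) = 0.00904 = 0.904%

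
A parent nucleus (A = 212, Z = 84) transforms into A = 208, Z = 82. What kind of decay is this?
ΔA = -4, ΔZ = -2 ⇒ alpha decay (α)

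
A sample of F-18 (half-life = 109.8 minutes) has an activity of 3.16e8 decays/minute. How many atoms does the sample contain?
N = A/λ = 5.006e10 atoms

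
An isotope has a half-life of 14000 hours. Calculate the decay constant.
λ = ln(2)/t½ = 4.951e-5 hour⁻¹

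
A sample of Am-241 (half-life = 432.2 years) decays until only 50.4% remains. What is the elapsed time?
t = t½ × log₂(N₀/N) = 427.2 years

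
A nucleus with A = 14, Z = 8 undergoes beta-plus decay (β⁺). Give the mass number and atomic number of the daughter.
Daughter: A = 14, Z = 7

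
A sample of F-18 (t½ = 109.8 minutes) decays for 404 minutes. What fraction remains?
N/N₀ = (1/2)^(t/t½) = 0.07805 = 7.81%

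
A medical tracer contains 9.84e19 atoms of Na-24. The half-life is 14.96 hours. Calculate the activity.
A = λN = 4.559e18 decays/hour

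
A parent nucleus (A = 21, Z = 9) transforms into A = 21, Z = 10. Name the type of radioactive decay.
ΔA = 0, ΔZ = +1 ⇒ beta-minus decay (β⁻)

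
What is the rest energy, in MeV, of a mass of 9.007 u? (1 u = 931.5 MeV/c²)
E = mc² = 8390 MeV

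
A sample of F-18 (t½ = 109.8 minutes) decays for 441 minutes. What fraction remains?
N/N₀ = (1/2)^(t/t½) = 0.06179 = 6.18%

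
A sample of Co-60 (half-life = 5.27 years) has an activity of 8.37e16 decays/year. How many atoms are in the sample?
N = A/λ = 6.364e17 atoms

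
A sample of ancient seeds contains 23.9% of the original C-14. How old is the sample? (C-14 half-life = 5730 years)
Age = t½ × log₂(1/ratio) = 11830 years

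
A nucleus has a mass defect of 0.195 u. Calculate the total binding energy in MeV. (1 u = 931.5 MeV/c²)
B.E. = Δm × 931.5 = 181.6 MeV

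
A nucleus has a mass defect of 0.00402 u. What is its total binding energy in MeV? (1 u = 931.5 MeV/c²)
B.E. = Δm × 931.5 = 3.745 MeV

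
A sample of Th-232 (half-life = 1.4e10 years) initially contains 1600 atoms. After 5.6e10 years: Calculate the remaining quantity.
N = N₀(1/2)^(t/t½) = 100 atoms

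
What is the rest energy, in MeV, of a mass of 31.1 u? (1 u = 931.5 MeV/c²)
E = mc² = 28970 MeV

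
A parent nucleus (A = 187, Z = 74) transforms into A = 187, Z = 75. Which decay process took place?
ΔA = 0, ΔZ = +1 ⇒ beta-minus decay (β⁻)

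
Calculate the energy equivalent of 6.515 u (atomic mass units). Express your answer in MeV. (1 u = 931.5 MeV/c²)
E = mc² = 6069 MeV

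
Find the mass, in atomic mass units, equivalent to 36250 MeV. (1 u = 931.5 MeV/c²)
m = E/c² = 38.92 u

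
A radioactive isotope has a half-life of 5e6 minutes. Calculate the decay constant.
λ = ln(2)/t½ = 1.386e-7 minute⁻¹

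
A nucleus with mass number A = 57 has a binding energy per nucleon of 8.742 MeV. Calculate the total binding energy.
B.E. = 8.742 × 57 = 498.3 MeV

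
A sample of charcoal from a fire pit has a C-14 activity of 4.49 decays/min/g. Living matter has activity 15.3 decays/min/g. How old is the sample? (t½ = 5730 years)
Age = t½ × log₂(A₀/A) = 10130 years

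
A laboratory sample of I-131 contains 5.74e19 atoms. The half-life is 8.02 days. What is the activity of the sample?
A = λN = 4.961e18 decays/day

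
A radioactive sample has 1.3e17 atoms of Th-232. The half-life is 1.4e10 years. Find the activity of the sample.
A = λN = 6.436e6 decays/year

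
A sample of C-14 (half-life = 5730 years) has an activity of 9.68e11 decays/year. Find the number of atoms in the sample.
N = A/λ = 8.002e15 atoms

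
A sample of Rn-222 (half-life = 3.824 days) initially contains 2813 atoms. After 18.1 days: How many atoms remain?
N = N₀(1/2)^(t/t½) = 105.8 atoms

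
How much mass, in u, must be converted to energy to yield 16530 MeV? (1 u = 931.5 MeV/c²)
m = E/c² = 17.75 u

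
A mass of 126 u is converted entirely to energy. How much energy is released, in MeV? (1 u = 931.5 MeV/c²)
E = mc² = 1.174e5 MeV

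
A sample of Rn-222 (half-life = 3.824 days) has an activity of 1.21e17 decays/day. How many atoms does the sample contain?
N = A/λ = 6.675e17 atoms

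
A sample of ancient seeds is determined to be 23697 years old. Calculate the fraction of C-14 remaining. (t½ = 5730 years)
N/N₀ = (1/2)^(t/t½) = 0.05689 = 5.69%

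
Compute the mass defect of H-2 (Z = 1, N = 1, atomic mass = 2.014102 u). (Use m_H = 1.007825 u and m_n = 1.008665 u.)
Δm = Z·m_H + N·m_n − M = 0.002388 u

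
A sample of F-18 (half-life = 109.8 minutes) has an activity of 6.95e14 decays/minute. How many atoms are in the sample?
N = A/λ = 1.101e17 atoms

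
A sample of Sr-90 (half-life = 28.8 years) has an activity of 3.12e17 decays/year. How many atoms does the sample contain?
N = A/λ = 1.296e19 atoms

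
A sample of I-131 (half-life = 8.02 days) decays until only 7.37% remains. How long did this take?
t = t½ × log₂(N₀/N) = 30.17 days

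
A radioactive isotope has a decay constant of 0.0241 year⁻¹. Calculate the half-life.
t½ = ln(2)/λ = 28.76 years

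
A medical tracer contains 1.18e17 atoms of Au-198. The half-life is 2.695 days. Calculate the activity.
A = λN = 3.035e16 decays/day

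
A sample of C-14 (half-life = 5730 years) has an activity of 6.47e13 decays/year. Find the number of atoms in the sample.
N = A/λ = 5.349e17 atoms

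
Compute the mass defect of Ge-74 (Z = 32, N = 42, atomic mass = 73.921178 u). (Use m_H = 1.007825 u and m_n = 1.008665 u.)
Δm = Z·m_H + N·m_n − M = 0.6932 u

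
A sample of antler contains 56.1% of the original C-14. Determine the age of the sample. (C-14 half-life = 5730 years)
Age = t½ × log₂(1/ratio) = 4778 years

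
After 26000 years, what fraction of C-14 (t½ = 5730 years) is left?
N/N₀ = (1/2)^(t/t½) = 0.04306 = 4.31%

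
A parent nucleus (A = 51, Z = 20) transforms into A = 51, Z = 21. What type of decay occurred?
ΔA = 0, ΔZ = +1 ⇒ beta-minus decay (β⁻)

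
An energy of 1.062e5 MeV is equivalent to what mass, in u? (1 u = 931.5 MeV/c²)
m = E/c² = 114 u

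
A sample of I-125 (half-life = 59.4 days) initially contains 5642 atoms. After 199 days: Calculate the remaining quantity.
N = N₀(1/2)^(t/t½) = 553.3 atoms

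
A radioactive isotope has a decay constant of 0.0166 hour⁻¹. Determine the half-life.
t½ = ln(2)/λ = 41.76 hours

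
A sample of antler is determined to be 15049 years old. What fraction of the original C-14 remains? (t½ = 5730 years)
N/N₀ = (1/2)^(t/t½) = 0.162 = 16.2%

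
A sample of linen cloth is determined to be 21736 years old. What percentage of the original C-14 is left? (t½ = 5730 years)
N/N₀ = (1/2)^(t/t½) = 0.07212 = 7.21%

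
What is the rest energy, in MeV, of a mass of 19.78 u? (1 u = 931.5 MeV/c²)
E = mc² = 18430 MeV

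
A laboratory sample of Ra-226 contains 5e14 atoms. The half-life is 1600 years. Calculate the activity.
A = λN = 2.166e11 decays/year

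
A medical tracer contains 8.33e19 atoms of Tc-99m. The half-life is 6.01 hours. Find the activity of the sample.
A = λN = 9.607e18 decays/hour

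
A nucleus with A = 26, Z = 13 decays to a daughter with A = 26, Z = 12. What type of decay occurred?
ΔA = 0, ΔZ = -1 ⇒ beta-plus decay (β⁺) or electron capture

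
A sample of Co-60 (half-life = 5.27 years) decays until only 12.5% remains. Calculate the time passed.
t = t½ × log₂(N₀/N) = 15.81 years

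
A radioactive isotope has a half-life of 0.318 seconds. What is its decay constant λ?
λ = ln(2)/t½ = 2.18 second⁻¹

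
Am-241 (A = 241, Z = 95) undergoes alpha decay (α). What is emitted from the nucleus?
α particle = ⁴₂He (2 protons + 2 neutrons)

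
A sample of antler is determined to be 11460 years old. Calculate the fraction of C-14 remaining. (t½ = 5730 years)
N/N₀ = (1/2)^(t/t½) = 0.25 = 25%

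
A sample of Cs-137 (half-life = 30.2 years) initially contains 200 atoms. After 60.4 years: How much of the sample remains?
N = N₀(1/2)^(t/t½) = 50 atoms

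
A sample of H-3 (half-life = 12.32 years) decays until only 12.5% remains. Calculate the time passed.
t = t½ × log₂(N₀/N) = 36.96 years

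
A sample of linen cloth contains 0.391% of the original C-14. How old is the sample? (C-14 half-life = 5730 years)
Age = t½ × log₂(1/ratio) = 45830 years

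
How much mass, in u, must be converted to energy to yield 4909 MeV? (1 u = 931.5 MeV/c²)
m = E/c² = 5.27 u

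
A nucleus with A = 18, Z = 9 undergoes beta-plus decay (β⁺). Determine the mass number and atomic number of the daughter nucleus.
Daughter: A = 18, Z = 8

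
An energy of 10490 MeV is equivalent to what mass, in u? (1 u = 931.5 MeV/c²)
m = E/c² = 11.26 u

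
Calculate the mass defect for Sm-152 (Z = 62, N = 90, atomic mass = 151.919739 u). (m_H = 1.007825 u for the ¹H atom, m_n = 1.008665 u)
Δm = Z·m_H + N·m_n − M = 1.345 u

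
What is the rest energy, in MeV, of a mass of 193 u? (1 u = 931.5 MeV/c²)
E = mc² = 1.798e5 MeV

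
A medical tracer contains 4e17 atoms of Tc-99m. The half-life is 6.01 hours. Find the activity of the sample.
A = λN = 4.613e16 decays/hour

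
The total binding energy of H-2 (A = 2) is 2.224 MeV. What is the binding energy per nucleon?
B.E./A = 2.224/2 = 1.112 MeV/nucleon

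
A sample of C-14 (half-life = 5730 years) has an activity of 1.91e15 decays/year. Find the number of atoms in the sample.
N = A/λ = 1.579e19 atoms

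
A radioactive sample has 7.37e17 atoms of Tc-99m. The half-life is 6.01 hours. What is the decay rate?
A = λN = 8.5e16 decays/hour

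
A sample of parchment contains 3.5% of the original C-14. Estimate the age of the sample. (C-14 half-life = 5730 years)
Age = t½ × log₂(1/ratio) = 27710 years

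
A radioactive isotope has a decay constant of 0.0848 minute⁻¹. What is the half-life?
t½ = ln(2)/λ = 8.174 minutes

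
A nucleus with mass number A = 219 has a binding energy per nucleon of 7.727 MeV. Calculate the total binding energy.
B.E. = 7.727 × 219 = 1692 MeV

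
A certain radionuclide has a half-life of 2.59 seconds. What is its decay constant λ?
λ = ln(2)/t½ = 0.2676 second⁻¹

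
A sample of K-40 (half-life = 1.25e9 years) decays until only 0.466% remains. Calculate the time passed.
t = t½ × log₂(N₀/N) = 9.682e9 years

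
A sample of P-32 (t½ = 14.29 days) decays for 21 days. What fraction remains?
N/N₀ = (1/2)^(t/t½) = 0.3611 = 36.1%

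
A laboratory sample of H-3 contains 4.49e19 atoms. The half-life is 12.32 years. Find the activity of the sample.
A = λN = 2.526e18 decays/year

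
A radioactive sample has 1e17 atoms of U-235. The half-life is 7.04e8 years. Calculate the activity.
A = λN = 9.846e7 decays/year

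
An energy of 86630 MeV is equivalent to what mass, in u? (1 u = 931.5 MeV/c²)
m = E/c² = 93 u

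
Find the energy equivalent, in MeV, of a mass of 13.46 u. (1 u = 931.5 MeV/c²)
E = mc² = 12540 MeV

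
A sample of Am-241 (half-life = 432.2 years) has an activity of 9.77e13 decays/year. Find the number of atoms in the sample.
N = A/λ = 6.092e16 atoms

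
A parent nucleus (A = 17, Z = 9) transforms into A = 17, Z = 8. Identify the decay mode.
ΔA = 0, ΔZ = -1 ⇒ beta-plus decay (β⁺) or electron capture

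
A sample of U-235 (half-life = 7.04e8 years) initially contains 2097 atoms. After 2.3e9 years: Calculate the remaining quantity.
N = N₀(1/2)^(t/t½) = 217.8 atoms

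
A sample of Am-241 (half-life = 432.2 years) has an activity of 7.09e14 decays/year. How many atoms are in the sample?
N = A/λ = 4.421e17 atoms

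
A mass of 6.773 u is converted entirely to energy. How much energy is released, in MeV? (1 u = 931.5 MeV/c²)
E = mc² = 6309 MeV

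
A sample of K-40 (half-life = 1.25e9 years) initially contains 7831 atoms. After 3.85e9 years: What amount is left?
N = N₀(1/2)^(t/t½) = 926.1 atoms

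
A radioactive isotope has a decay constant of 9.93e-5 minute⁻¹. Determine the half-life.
t½ = ln(2)/λ = 6980 minutes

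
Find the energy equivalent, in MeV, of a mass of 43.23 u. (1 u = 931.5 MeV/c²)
E = mc² = 40270 MeV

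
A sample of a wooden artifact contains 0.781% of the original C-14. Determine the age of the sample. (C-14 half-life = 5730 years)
Age = t½ × log₂(1/ratio) = 40110 years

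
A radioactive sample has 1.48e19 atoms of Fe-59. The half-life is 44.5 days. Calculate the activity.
A = λN = 2.305e17 decays/day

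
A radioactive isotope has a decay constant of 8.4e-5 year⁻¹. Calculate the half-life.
t½ = ln(2)/λ = 8252 years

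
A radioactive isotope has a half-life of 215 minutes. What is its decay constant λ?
λ = ln(2)/t½ = 0.003224 minute⁻¹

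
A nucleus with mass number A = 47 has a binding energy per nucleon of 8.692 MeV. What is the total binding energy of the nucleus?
B.E. = 8.692 × 47 = 408.5 MeV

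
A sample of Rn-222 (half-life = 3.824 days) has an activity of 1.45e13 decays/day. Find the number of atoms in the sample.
N = A/λ = 7.999e13 atoms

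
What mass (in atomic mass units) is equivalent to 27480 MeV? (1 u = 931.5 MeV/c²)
m = E/c² = 29.5 u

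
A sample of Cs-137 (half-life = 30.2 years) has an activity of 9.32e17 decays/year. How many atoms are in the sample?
N = A/λ = 4.061e19 atoms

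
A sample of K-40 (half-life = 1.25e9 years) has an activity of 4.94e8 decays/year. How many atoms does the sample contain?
N = A/λ = 8.909e17 atoms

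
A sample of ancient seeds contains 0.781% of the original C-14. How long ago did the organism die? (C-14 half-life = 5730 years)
Age = t½ × log₂(1/ratio) = 40110 years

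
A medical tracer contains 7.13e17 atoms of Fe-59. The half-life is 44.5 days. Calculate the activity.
A = λN = 1.111e16 decays/day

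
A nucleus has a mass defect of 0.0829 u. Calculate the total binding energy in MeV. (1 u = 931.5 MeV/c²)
B.E. = Δm × 931.5 = 77.22 MeV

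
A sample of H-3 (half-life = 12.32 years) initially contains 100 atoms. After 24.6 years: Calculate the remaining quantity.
N = N₀(1/2)^(t/t½) = 25.06 atoms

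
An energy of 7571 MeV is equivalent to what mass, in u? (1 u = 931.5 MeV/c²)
m = E/c² = 8.128 u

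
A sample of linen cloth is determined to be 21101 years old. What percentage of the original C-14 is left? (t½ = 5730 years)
N/N₀ = (1/2)^(t/t½) = 0.07788 = 7.79%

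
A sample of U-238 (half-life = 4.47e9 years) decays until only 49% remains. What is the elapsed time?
t = t½ × log₂(N₀/N) = 4.6e9 years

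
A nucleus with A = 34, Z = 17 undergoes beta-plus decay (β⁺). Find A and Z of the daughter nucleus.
Daughter: A = 34, Z = 16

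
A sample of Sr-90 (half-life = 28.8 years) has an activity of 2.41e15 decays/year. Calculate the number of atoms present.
N = A/λ = 1.001e17 atoms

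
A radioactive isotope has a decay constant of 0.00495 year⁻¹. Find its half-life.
t½ = ln(2)/λ = 140 years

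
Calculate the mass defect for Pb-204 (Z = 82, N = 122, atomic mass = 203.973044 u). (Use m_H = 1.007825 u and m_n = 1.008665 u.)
Δm = Z·m_H + N·m_n − M = 1.726 u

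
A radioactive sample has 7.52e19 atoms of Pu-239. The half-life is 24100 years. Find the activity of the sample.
A = λN = 2.163e15 decays/year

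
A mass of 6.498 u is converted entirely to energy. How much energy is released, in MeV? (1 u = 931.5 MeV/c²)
E = mc² = 6053 MeV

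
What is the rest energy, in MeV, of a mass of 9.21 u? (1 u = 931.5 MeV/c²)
E = mc² = 8579 MeV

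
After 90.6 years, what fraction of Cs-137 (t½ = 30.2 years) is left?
N/N₀ = (1/2)^(t/t½) = 0.125 = 12.5%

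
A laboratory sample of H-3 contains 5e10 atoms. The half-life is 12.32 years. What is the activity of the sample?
A = λN = 2.813e9 decays/year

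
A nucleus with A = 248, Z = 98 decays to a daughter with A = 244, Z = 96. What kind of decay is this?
ΔA = -4, ΔZ = -2 ⇒ alpha decay (α)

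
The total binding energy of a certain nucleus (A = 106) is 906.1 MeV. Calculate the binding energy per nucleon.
B.E./A = 906.1/106 = 8.548 MeV/nucleon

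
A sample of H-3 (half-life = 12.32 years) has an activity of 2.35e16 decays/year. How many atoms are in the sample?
N = A/λ = 4.177e17 atoms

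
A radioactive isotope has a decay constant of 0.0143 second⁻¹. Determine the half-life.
t½ = ln(2)/λ = 48.47 seconds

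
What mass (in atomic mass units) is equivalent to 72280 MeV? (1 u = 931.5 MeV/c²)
m = E/c² = 77.6 u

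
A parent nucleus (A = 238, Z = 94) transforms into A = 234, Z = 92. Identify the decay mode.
ΔA = -4, ΔZ = -2 ⇒ alpha decay (α)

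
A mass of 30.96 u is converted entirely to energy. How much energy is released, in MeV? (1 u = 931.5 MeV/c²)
E = mc² = 28840 MeV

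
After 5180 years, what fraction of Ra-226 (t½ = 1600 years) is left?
N/N₀ = (1/2)^(t/t½) = 0.106 = 10.6%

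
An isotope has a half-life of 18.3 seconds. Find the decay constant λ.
λ = ln(2)/t½ = 0.03788 second⁻¹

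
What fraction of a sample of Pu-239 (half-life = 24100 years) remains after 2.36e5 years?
N/N₀ = (1/2)^(t/t½) = 0.001128 = 0.113%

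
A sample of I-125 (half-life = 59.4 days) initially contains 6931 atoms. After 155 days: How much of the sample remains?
N = N₀(1/2)^(t/t½) = 1136 atoms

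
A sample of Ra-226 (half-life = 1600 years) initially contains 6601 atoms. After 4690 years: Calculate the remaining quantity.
N = N₀(1/2)^(t/t½) = 865.4 atoms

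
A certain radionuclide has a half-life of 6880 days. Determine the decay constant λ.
λ = ln(2)/t½ = 1.007e-4 day⁻¹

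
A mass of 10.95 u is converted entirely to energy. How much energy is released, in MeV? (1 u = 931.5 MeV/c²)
E = mc² = 10200 MeV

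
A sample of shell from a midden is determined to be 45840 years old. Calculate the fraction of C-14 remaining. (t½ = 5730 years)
N/N₀ = (1/2)^(t/t½) = 0.003906 = 0.391%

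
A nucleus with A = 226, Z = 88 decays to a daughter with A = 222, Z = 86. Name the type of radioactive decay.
ΔA = -4, ΔZ = -2 ⇒ alpha decay (α)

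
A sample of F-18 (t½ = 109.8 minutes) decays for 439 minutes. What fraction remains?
N/N₀ = (1/2)^(t/t½) = 0.06258 = 6.26%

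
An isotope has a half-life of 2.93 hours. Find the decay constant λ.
λ = ln(2)/t½ = 0.2366 hour⁻¹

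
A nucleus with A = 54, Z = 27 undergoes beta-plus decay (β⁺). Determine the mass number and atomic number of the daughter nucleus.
Daughter: A = 54, Z = 26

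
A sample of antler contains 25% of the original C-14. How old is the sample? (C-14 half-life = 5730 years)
Age = t½ × log₂(1/ratio) = 11460 years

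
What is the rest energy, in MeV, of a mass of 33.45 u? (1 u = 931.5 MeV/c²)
E = mc² = 31160 MeV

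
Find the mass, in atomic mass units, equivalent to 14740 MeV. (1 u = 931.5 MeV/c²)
m = E/c² = 15.82 u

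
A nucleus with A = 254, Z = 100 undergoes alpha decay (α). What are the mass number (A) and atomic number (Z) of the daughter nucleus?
Daughter: A = 250, Z = 98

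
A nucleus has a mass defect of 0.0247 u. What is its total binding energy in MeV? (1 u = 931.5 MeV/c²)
B.E. = Δm × 931.5 = 23.01 MeV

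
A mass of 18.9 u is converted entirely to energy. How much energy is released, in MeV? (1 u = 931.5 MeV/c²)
E = mc² = 17610 MeV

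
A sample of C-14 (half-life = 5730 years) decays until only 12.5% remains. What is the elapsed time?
t = t½ × log₂(N₀/N) = 17190 years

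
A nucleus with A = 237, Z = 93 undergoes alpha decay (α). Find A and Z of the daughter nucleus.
Daughter: A = 233, Z = 91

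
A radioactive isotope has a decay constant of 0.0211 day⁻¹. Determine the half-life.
t½ = ln(2)/λ = 32.85 days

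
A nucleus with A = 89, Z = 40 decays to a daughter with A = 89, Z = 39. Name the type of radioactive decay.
ΔA = 0, ΔZ = -1 ⇒ beta-plus decay (β⁺) or electron capture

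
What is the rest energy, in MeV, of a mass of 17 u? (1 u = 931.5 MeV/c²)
E = mc² = 15840 MeV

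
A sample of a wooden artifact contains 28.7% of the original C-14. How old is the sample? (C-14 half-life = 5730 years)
Age = t½ × log₂(1/ratio) = 10320 years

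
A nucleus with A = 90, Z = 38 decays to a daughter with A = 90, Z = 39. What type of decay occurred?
ΔA = 0, ΔZ = +1 ⇒ beta-minus decay (β⁻)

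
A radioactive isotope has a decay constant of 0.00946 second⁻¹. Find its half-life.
t½ = ln(2)/λ = 73.27 seconds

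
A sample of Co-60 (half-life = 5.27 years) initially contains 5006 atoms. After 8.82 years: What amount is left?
N = N₀(1/2)^(t/t½) = 1569 atoms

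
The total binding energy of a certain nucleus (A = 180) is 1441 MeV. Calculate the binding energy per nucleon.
B.E./A = 1441/180 = 8.006 MeV/nucleon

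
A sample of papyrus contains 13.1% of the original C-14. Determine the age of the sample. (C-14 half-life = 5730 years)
Age = t½ × log₂(1/ratio) = 16800 years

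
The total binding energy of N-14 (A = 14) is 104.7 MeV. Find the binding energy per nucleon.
B.E./A = 104.7/14 = 7.479 MeV/nucleon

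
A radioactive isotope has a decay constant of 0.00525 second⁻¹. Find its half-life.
t½ = ln(2)/λ = 132 seconds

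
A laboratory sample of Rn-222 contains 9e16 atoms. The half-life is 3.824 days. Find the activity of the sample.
A = λN = 1.631e16 decays/day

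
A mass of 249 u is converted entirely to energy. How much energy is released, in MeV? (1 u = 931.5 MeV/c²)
E = mc² = 2.319e5 MeV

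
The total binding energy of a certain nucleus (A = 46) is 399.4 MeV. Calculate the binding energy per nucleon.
B.E./A = 399.4/46 = 8.683 MeV/nucleon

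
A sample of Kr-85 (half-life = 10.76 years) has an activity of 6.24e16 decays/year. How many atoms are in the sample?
N = A/λ = 9.687e17 atoms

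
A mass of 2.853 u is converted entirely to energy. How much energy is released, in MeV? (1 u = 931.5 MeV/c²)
E = mc² = 2658 MeV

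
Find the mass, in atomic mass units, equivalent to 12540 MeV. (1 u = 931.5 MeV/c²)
m = E/c² = 13.46 u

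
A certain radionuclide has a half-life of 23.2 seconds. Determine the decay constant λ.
λ = ln(2)/t½ = 0.02988 second⁻¹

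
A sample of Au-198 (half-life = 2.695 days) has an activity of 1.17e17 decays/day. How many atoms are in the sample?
N = A/λ = 4.549e17 atoms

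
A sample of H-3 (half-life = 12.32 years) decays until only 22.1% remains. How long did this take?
t = t½ × log₂(N₀/N) = 26.83 years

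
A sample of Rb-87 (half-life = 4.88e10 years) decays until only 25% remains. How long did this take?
t = t½ × log₂(N₀/N) = 9.76e10 years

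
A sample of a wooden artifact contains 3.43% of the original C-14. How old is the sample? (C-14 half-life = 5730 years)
Age = t½ × log₂(1/ratio) = 27880 years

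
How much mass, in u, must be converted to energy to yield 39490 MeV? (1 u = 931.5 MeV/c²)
m = E/c² = 42.39 u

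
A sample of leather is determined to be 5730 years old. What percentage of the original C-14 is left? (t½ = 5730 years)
N/N₀ = (1/2)^(t/t½) = 0.5 = 50%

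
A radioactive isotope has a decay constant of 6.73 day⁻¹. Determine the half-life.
t½ = ln(2)/λ = 0.103 days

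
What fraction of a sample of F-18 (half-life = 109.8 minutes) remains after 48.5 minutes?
N/N₀ = (1/2)^(t/t½) = 0.7363 = 73.6%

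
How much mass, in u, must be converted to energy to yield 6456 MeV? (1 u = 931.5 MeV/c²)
m = E/c² = 6.931 u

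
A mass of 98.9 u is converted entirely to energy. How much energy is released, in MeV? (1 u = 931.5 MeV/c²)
E = mc² = 92130 MeV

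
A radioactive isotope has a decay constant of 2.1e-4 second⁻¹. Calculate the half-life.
t½ = ln(2)/λ = 3301 seconds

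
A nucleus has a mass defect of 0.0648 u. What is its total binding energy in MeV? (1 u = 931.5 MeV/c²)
B.E. = Δm × 931.5 = 60.36 MeV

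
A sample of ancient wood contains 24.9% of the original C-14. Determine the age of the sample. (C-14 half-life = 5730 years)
Age = t½ × log₂(1/ratio) = 11490 years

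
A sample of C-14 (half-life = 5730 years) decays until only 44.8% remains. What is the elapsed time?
t = t½ × log₂(N₀/N) = 6638 years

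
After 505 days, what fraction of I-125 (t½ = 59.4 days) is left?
N/N₀ = (1/2)^(t/t½) = 0.002759 = 0.276%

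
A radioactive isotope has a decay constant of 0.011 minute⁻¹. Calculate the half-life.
t½ = ln(2)/λ = 63.01 minutes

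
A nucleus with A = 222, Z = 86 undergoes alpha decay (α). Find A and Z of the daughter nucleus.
Daughter: A = 218, Z = 84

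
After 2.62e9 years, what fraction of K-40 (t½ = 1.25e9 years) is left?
N/N₀ = (1/2)^(t/t½) = 0.2339 = 23.4%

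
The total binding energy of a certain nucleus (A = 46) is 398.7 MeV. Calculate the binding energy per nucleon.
B.E./A = 398.7/46 = 8.667 MeV/nucleon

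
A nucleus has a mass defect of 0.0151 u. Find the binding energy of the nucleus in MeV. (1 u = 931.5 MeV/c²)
B.E. = Δm × 931.5 = 14.07 MeV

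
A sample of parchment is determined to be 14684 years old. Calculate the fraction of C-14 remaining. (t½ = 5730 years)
N/N₀ = (1/2)^(t/t½) = 0.1693 = 16.9%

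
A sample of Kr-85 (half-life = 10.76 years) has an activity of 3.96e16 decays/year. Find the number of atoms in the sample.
N = A/λ = 6.147e17 atoms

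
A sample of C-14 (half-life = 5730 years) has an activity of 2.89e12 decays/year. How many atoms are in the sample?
N = A/λ = 2.389e16 atoms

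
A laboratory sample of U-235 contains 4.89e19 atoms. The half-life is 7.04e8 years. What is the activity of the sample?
A = λN = 4.815e10 decays/year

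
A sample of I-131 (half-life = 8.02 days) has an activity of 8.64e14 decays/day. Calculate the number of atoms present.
N = A/λ = 9.997e15 atoms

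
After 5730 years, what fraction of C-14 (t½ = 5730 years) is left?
N/N₀ = (1/2)^(t/t½) = 0.5 = 50%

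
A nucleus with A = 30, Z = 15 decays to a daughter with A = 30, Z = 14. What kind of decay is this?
ΔA = 0, ΔZ = -1 ⇒ beta-plus decay (β⁺) or electron capture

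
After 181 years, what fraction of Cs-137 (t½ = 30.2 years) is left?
N/N₀ = (1/2)^(t/t½) = 0.0157 = 1.57%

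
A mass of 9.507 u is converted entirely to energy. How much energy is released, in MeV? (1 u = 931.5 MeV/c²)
E = mc² = 8856 MeV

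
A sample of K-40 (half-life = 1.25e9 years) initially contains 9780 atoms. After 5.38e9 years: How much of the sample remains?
N = N₀(1/2)^(t/t½) = 495.1 atoms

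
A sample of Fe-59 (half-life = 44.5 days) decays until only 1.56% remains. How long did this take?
t = t½ × log₂(N₀/N) = 267.1 days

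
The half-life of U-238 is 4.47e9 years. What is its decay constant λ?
λ = ln(2)/t½ = 1.551e-10 year⁻¹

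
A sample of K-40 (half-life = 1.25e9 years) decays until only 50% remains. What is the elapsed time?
t = t½ × log₂(N₀/N) = 1.25e9 years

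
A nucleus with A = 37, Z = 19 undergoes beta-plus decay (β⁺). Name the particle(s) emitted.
β⁺: positron (e⁺) + neutrino (νₑ)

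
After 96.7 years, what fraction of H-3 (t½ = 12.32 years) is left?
N/N₀ = (1/2)^(t/t½) = 0.004337 = 0.434%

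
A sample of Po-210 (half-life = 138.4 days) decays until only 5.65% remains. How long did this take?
t = t½ × log₂(N₀/N) = 573.8 days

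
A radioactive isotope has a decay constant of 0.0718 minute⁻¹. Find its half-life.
t½ = ln(2)/λ = 9.654 minutes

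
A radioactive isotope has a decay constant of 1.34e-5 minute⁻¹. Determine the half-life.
t½ = ln(2)/λ = 51730 minutes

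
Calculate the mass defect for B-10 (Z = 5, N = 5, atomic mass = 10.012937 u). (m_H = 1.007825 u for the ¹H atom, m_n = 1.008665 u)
Δm = Z·m_H + N·m_n − M = 0.06951 u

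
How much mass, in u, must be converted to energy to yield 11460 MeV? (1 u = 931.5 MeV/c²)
m = E/c² = 12.3 u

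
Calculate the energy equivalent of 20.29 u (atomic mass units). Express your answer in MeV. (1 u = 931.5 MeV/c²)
E = mc² = 18900 MeV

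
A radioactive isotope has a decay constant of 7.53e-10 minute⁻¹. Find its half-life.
t½ = ln(2)/λ = 9.205e8 minutes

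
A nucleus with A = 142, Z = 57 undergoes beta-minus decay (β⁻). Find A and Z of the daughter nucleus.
Daughter: A = 142, Z = 58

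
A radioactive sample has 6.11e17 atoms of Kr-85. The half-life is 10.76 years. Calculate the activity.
A = λN = 3.936e16 decays/year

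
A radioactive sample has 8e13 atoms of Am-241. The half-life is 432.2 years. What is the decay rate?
A = λN = 1.283e11 decays/year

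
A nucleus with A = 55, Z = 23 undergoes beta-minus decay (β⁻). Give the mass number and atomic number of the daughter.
Daughter: A = 55, Z = 24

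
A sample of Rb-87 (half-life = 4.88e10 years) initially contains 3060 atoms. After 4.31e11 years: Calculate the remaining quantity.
N = N₀(1/2)^(t/t½) = 6.715 atoms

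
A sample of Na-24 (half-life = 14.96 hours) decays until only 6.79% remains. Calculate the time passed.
t = t½ × log₂(N₀/N) = 58.05 hours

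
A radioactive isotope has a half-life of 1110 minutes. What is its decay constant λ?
λ = ln(2)/t½ = 6.245e-4 minute⁻¹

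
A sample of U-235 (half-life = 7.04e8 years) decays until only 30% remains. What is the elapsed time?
t = t½ × log₂(N₀/N) = 1.223e9 years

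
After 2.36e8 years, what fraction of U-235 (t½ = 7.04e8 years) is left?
N/N₀ = (1/2)^(t/t½) = 0.7927 = 79.3%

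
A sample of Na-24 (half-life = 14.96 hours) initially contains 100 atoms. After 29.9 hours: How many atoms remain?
N = N₀(1/2)^(t/t½) = 25.02 atoms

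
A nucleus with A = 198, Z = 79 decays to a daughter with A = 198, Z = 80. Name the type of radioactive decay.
ΔA = 0, ΔZ = +1 ⇒ beta-minus decay (β⁻)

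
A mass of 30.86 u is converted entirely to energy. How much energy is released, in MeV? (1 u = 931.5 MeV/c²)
E = mc² = 28750 MeV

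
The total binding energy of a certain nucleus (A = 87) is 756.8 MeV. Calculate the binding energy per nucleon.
B.E./A = 756.8/87 = 8.699 MeV/nucleon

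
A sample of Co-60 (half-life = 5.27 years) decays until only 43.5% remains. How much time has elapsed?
t = t½ × log₂(N₀/N) = 6.329 years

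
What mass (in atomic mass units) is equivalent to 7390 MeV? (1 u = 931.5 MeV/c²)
m = E/c² = 7.933 u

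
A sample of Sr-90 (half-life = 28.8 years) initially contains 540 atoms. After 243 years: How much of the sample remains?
N = N₀(1/2)^(t/t½) = 1.558 atoms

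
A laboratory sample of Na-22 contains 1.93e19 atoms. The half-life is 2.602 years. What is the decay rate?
A = λN = 5.141e18 decays/year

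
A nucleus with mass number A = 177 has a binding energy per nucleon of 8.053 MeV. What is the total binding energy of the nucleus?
B.E. = 8.053 × 177 = 1425 MeV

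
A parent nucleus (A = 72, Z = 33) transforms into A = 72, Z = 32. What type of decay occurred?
ΔA = 0, ΔZ = -1 ⇒ beta-plus decay (β⁺) or electron capture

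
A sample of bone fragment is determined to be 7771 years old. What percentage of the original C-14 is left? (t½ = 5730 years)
N/N₀ = (1/2)^(t/t½) = 0.3906 = 39.1%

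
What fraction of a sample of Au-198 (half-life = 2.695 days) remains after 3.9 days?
N/N₀ = (1/2)^(t/t½) = 0.3668 = 36.7%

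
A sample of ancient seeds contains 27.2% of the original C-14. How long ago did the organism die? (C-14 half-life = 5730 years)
Age = t½ × log₂(1/ratio) = 10760 years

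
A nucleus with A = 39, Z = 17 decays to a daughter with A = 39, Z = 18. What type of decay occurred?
ΔA = 0, ΔZ = +1 ⇒ beta-minus decay (β⁻)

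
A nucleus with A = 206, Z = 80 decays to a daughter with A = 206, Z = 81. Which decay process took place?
ΔA = 0, ΔZ = +1 ⇒ beta-minus decay (β⁻)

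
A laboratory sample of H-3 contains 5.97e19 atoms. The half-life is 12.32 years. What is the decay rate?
A = λN = 3.359e18 decays/year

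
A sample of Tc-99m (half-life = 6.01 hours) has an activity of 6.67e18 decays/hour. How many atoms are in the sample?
N = A/λ = 5.783e19 atoms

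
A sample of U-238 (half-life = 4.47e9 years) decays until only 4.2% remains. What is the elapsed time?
t = t½ × log₂(N₀/N) = 2.044e10 years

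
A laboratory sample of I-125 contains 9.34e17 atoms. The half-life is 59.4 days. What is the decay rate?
A = λN = 1.09e16 decays/day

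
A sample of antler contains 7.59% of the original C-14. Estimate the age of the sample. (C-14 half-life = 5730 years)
Age = t½ × log₂(1/ratio) = 21310 years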